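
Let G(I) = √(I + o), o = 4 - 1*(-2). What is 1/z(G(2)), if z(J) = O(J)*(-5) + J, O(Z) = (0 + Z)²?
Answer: -5/199 - √2/796 ≈ -0.026902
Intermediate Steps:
o = 6 (o = 4 + 2 = 6)
O(Z) = Z²
G(I) = √(6 + I) (G(I) = √(I + 6) = √(6 + I))
z(J) = J - 5*J² (z(J) = J²*(-5) + J = -5*J² + J = J - 5*J²)
1/z(G(2)) = 1/(√(6 + 2)*(1 - 5*√(6 + 2))) = 1/(√8*(1 - 10*√2)) = 1/((2*√2)*(1 - 10*√2)) = 1/(2*√2*(1 - 10*√2)) = √2/(4*(1 - 10*√2))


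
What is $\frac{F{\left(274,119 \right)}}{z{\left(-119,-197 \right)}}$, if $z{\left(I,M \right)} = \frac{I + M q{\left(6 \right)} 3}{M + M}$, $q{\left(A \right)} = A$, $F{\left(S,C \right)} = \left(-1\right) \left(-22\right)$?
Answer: $\frac{8668}{3665} \approx 2.3651$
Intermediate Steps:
$F{\left(S,C \right)} = 22$
$z{\left(I,M \right)} = \frac{I + 18 M}{2 M}$ ($z{\left(I,M \right)} = \frac{I + M 6 \cdot 3}{M + M} = \frac{I + 6 M 3}{2 M} = \left(I + 18 M\right) \frac{1}{2 M} = \frac{I + 18 M}{2 M}$)
$\frac{F{\left(274,119 \right)}}{z{\left(-119,-197 \right)}} = \frac{22}{9 + \frac{1}{2} \left(-119\right) \frac{1}{-197}} = \frac{22}{9 + \frac{1}{2} \left(-119\right) \left(- \frac{1}{197}\right)} = \frac{22}{9 + \frac{119}{394}} = \frac{22}{\frac{3665}{394}} = 22 \cdot \frac{394}{3665} = \frac{8668}{3665}$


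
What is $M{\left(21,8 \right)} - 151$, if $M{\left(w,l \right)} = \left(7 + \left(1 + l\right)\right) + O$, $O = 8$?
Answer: $-127$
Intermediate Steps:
$M{\left(w,l \right)} = 16 + l$ ($M{\left(w,l \right)} = \left(7 + \left(1 + l\right)\right) + 8 = \left(8 + l\right) + 8 = 16 + l$)
$M{\left(21,8 \right)} - 151 = \left(16 + 8\right) - 151 = 24 - 151 = -127$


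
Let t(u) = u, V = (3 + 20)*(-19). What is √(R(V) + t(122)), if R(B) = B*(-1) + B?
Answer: √122 ≈ 11.045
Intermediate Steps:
V = -437 (V = 23*(-19) = -437)
R(B) = 0 (R(B) = -B + B = 0)
√(R(V) + t(122)) = √(0 + 122) = √122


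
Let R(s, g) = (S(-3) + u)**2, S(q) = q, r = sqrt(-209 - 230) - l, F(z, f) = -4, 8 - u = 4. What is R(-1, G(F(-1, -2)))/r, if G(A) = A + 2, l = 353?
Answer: -353/125048 - I*sqrt(439)/125048 ≈ -0.0028229 - 0.00016755*I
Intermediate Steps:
u = 4 (u = 8 - 1*4 = 8 - 4 = 4)
r = -353 + I*sqrt(439) (r = sqrt(-209 - 230) - 1*353 = sqrt(-439) - 353 = I*sqrt(439) - 353 = -353 + I*sqrt(439) ≈ -353.0 + 20.952*I)
G(A) = 2 + A
R(s, g) = 1 (R(s, g) = (-3 + 4)**2 = 1**2 = 1)
R(-1, G(F(-1, -2)))/r = 1/(-353 + I*sqrt(439))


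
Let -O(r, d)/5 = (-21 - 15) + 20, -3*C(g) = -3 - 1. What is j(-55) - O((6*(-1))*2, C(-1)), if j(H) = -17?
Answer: -97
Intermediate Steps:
C(g) = 4/3 (C(g) = -(-3 - 1)/3 = -⅓*(-4) = 4/3)
O(r, d) = 80 (O(r, d) = -5*((-21 - 15) + 20) = -5*(-36 + 20) = -5*(-16) = 80)
j(-55) - O((6*(-1))*2, C(-1)) = -17 - 1*80 = -17 - 80 = -97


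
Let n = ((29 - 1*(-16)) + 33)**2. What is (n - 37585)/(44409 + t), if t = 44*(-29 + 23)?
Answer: -289/405 ≈ -0.71358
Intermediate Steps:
t = -264 (t = 44*(-6) = -264)
n = 6084 (n = ((29 + 16) + 33)**2 = (45 + 33)**2 = 78**2 = 6084)
(n - 37585)/(44409 + t) = (6084 - 37585)/(44409 - 264) = -31501/44145 = -31501*1/44145 = -289/405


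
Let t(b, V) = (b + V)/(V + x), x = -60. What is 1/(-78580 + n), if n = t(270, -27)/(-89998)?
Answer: -2609942/205089242279 ≈ -1.2726e-5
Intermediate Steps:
t(b, V) = (V + b)/(-60 + V) (t(b, V) = (b + V)/(V - 60) = (V + b)/(-60 + V))
n = 81/2609942 (n = ((-27 + 270)/(-60 - 27))/(-89998) = (243/(-87))*(-1/89998) = -1/87*243*(-1/89998) = -81/29*(-1/89998) = 81/2609942 ≈ 3.1035e-5)
1/(-78580 + n) = 1/(-78580 + 81/2609942) = 1/(-205089242279/2609942) = -2609942/205089242279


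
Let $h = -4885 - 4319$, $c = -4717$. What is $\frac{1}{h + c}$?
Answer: $- \frac{1}{13921} \approx -7.1834 \cdot 10^{-5}$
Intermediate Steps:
$h = -9204$ ($h = -4885 - 4319 = -9204$)
$\frac{1}{h + c} = \frac{1}{-9204 - 4717} = \frac{1}{-13921} = - \frac{1}{13921}$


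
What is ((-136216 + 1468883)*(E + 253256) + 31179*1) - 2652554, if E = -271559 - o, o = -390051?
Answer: 495413670541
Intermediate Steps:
E = 118492 (E = -271559 - 1*(-390051) = -271559 + 390051 = 118492)
((-136216 + 1468883)*(E + 253256) + 31179*1) - 2652554 = ((-136216 + 1468883)*(118492 + 253256) + 31179*1) - 2652554 = (1332667*371748 + 31179) - 2652554 = (495416291916 + 31179) - 2652554 = 495416323095 - 2652554 = 495413670541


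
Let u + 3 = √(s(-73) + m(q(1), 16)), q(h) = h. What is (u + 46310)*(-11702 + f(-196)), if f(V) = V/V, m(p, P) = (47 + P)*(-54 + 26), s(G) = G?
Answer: -541838207 - 11701*I*√1837 ≈ -5.4184e+8 - 5.0151e+5*I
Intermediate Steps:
m(p, P) = -1316 - 28*P (m(p, P) = (47 + P)*(-28) = -1316 - 28*P)
f(V) = 1
u = -3 + I*√1837 (u = -3 + √(-73 + (-1316 - 28*16)) = -3 + √(-73 + (-1316 - 448)) = -3 + √(-73 - 1764) = -3 + √(-1837) = -3 + I*√1837 ≈ -3.0 + 42.86*I)
(u + 46310)*(-11702 + f(-196)) = ((-3 + I*√1837) + 46310)*(-11702 + 1) = (46307 + I*√1837)*(-11701) = -541838207 - 11701*I*√1837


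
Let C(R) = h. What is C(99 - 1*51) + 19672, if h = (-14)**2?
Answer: 19868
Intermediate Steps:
h = 196
C(R) = 196
C(99 - 1*51) + 19672 = 196 + 19672 = 19868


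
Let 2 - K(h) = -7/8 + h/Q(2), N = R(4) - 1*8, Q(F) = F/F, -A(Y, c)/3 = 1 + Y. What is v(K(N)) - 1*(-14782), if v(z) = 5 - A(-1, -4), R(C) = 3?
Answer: 14787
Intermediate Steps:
A(Y, c) = -3 - 3*Y (A(Y, c) = -3*(1 + Y) = -3 - 3*Y)
Q(F) = 1
N = -5 (N = 3 - 1*8 = 3 - 8 = -5)
K(h) = 23/8 - h (K(h) = 2 - (-7/8 + h/1) = 2 - (-7*1/8 + h*1) = 2 - (-7/8 + h) = 2 + (7/8 - h) = 23/8 - h)
v(z) = 5 (v(z) = 5 - (-3 - 3*(-1)) = 5 - (-3 + 3) = 5 - 1*0 = 5 + 0 = 5)
v(K(N)) - 1*(-14782) = 5 - 1*(-14782) = 5 + 14782 = 14787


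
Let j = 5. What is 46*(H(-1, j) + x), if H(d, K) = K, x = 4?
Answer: 414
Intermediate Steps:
46*(H(-1, j) + x) = 46*(5 + 4) = 46*9 = 414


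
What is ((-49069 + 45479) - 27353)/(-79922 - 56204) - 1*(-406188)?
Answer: 1906647539/4694 ≈ 4.0619e+5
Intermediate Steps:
((-49069 + 45479) - 27353)/(-79922 - 56204) - 1*(-406188) = (-3590 - 27353)/(-136126) + 406188 = -30943*(-1/136126) + 406188 = 1067/4694 + 406188 = 1906647539/4694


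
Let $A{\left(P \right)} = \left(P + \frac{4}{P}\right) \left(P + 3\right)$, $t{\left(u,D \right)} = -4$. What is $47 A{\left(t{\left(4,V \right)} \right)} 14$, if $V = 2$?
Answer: $3290$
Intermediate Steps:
$A{\left(P \right)} = \left(3 + P\right) \left(P + \frac{4}{P}\right)$ ($A{\left(P \right)} = \left(P + \frac{4}{P}\right) \left(3 + P\right) = \left(3 + P\right) \left(P + \frac{4}{P}\right)$)
$47 A{\left(t{\left(4,V \right)} \right)} 14 = 47 \left(4 + \left(-4\right)^{2} + 3 \left(-4\right) + \frac{12}{-4}\right) 14 = 47 \left(4 + 16 - 12 + 12 \left(- \frac{1}{4}\right)\right) 14 = 47 \left(4 + 16 - 12 - 3\right) 14 = 47 \cdot 5 \cdot 14 = 235 \cdot 14 = 3290$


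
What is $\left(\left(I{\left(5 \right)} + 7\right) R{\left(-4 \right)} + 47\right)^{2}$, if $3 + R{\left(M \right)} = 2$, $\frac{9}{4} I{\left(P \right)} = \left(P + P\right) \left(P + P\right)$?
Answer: $\frac{1600}{81} \approx 19.753$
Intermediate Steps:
$I{\left(P \right)} = \frac{16 P^{2}}{9}$ ($I{\left(P \right)} = \frac{4 \left(P + P\right) \left(P + P\right)}{9} = \frac{4 \cdot 2 P 2 P}{9} = \frac{4 \cdot 4 P^{2}}{9} = \frac{16 P^{2}}{9}$)
$R{\left(M \right)} = -1$ ($R{\left(M \right)} = -3 + 2 = -1$)
$\left(\left(I{\left(5 \right)} + 7\right) R{\left(-4 \right)} + 47\right)^{2} = \left(\left(\frac{16 \cdot 5^{2}}{9} + 7\right) \left(-1\right) + 47\right)^{2} = \left(\left(\frac{16}{9} \cdot 25 + 7\right) \left(-1\right) + 47\right)^{2} = \left(\left(\frac{400}{9} + 7\right) \left(-1\right) + 47\right)^{2} = \left(\frac{463}{9} \left(-1\right) + 47\right)^{2} = \left(- \frac{463}{9} + 47\right)^{2} = \left(- \frac{40}{9}\right)^{2} = \frac{1600}{81}$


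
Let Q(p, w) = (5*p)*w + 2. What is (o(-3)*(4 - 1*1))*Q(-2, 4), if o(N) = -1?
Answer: 114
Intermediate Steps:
Q(p, w) = 2 + 5*p*w (Q(p, w) = 5*p*w + 2 = 2 + 5*p*w)
(o(-3)*(4 - 1*1))*Q(-2, 4) = (-(4 - 1*1))*(2 + 5*(-2)*4) = (-(4 - 1))*(2 - 40) = -1*3*(-38) = -3*(-38) = 114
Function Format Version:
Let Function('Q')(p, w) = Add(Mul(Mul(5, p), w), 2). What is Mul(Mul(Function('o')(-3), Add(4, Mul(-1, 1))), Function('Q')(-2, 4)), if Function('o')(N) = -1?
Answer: 114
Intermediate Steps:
Function('Q')(p, w) = Add(2, Mul(5, p, w)) (Function('Q')(p, w) = Add(Mul(5, p, w), 2) = Add(2, Mul(5, p, w)))
Mul(Mul(Function('o')(-3), Add(4, Mul(-1, 1))), Function('Q')(-2, 4)) = Mul(Mul(-1, Add(4, Mul(-1, 1))), Add(2, Mul(5, -2, 4))) = Mul(Mul(-1, Add(4, -1)), Add(2, -40)) = Mul(Mul(-1, 3), -38) = Mul(-3, -38) = 114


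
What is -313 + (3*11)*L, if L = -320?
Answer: -10873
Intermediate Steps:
-313 + (3*11)*L = -313 + (3*11)*(-320) = -313 + 33*(-320) = -313 - 10560 = -10873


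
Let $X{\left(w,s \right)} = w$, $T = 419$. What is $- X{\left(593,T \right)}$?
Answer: $-593$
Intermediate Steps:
$- X{\left(593,T \right)} = \left(-1\right) 593 = -593$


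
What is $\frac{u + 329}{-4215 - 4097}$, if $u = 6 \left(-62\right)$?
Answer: $\frac{43}{8312} \approx 0.0051732$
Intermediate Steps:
$u = -372$
$\frac{u + 329}{-4215 - 4097} = \frac{-372 + 329}{-4215 - 4097} = - \frac{43}{-8312} = \left(-43\right) \left(- \frac{1}{8312}\right) = \frac{43}{8312}$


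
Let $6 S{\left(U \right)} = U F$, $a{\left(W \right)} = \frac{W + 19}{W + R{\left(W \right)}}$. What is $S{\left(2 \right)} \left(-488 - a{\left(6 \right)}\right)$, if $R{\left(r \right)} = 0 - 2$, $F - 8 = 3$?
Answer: $- \frac{7249}{4} \approx -1812.3$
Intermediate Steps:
$F = 11$ ($F = 8 + 3 = 11$)
$R{\left(r \right)} = -2$ ($R{\left(r \right)} = 0 - 2 = -2$)
$a{\left(W \right)} = \frac{19 + W}{-2 + W}$ ($a{\left(W \right)} = \frac{W + 19}{W - 2} = \frac{19 + W}{-2 + W}$)
$S{\left(U \right)} = \frac{11 U}{6}$ ($S{\left(U \right)} = \frac{U 11}{6} = \frac{11 U}{6}$)
$S{\left(2 \right)} \left(-488 - a{\left(6 \right)}\right) = \frac{11}{6} \cdot 2 \left(-488 - \frac{19 + 6}{-2 + 6}\right) = \frac{11 \left(-488 - \frac{1}{4} \cdot 25\right)}{3} = \frac{11 \left(-488 - \frac{25}{4}\right)}{3} = \frac{11}{3} \left(- \frac{1977}{4}\right) = - \frac{7249}{4}$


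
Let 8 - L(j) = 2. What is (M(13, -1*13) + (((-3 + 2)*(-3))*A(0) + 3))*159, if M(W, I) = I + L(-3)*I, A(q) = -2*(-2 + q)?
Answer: -12084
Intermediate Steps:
L(j) = 6 (L(j) = 8 - 1*2 = 8 - 2 = 6)
A(q) = 4 - 2*q
M(W, I) = 7*I (M(W, I) = I + 6*I = 7*I)
(M(13, -1*13) + (((-3 + 2)*(-3))*A(0) + 3))*159 = (7*(-1*13) + (((-3 + 2)*(-3))*(4 - 2*0) + 3))*159 = (7*(-13) + ((-1*(-3))*(4 + 0) + 3))*159 = (-91 + (3*4 + 3))*159 = (-91 + (12 + 3))*159 = (-91 + 15)*159 = -76*159 = -12084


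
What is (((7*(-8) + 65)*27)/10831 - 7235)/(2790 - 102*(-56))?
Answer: -39181021/46042581 ≈ -0.85097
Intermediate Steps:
(((7*(-8) + 65)*27)/10831 - 7235)/(2790 - 102*(-56)) = (((-56 + 65)*27)*(1/10831) - 7235)/(2790 + 5712) = ((9*27)*(1/10831) - 7235)/8502 = (243*(1/10831) - 7235)*(1/8502) = (243/10831 - 7235)*(1/8502) = -78362042/10831*1/8502 = -39181021/46042581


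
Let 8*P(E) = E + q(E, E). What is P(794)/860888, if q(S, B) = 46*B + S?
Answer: 1191/215222 ≈ 0.0055338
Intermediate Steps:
q(S, B) = S + 46*B
P(E) = 6*E (P(E) = (E + (E + 46*E))/8 = (E + 47*E)/8 = (48*E)/8 = 6*E)
P(794)/860888 = (6*794)/860888 = 4764*(1/860888) = 1191/215222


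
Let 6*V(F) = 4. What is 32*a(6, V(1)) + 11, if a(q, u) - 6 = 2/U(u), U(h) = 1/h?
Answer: 737/3 ≈ 245.67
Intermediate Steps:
V(F) = ⅔ (V(F) = (⅙)*4 = ⅔)
U(h) = 1/h
a(q, u) = 6 + 2*u (a(q, u) = 6 + 2/(1/u) = 6 + 2*u)
32*a(6, V(1)) + 11 = 32*(6 + 2*(⅔)) + 11 = 32*(6 + 4/3) + 11 = 32*(22/3) + 11 = 704/3 + 11 = 737/3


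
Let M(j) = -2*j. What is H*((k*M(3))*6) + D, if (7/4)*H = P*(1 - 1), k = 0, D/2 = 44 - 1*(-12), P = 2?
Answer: 112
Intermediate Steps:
D = 112 (D = 2*(44 - 1*(-12)) = 2*(44 + 12) = 2*56 = 112)
H = 0 (H = 4*(2*(1 - 1))/7 = 4*(2*0)/7 = (4/7)*0 = 0)
H*((k*M(3))*6) + D = 0*((0*(-2*3))*6) + 112 = 0*((0*(-6))*6) + 112 = 0*(0*6) + 112 = 0*0 + 112 = 0 + 112 = 112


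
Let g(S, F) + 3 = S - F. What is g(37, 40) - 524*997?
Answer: -522434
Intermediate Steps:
g(S, F) = -3 + S - F (g(S, F) = -3 + (S - F) = -3 + S - F)
g(37, 40) - 524*997 = (-3 + 37 - 1*40) - 524*997 = (-3 + 37 - 40) - 522428 = -6 - 522428 = -522434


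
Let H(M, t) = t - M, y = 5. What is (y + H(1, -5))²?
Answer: 1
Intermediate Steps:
(y + H(1, -5))² = (5 + (-5 - 1*1))² = (5 + (-5 - 1))² = (5 - 6)² = (-1)² = 1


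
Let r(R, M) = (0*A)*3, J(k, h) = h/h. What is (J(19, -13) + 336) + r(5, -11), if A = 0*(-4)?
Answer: 337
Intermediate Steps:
A = 0
J(k, h) = 1
r(R, M) = 0 (r(R, M) = (0*0)*3 = 0*3 = 0)
(J(19, -13) + 336) + r(5, -11) = (1 + 336) + 0 = 337 + 0 = 337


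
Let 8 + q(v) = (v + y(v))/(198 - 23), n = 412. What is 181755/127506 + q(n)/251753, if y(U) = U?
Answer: 2669155232223/1872501051050 ≈ 1.4254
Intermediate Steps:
q(v) = -8 + 2*v/175 (q(v) = -8 + (v + v)/(198 - 23) = -8 + (2*v)/175 = -8 + (2*v)*(1/175) = -8 + 2*v/175)
181755/127506 + q(n)/251753 = 181755/127506 + (-8 + (2/175)*412)/251753 = 181755*(1/127506) + (-8 + 824/175)*(1/251753) = 60585/42502 - 576/175*1/251753 = 60585/42502 - 576/44056775 = 2669155232223/1872501051050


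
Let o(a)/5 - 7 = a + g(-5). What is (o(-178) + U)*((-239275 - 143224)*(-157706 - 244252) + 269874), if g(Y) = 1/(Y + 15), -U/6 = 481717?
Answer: -444511850917812354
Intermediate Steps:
U = -2890302 (U = -6*481717 = -2890302)
g(Y) = 1/(15 + Y)
o(a) = 71/2 + 5*a (o(a) = 35 + 5*(a + 1/(15 - 5)) = 35 + 5*(a + 1/10) = 35 + 5*(a + ⅒) = 35 + 5*(⅒ + a) = 35 + (½ + 5*a) = 71/2 + 5*a)
(o(-178) + U)*((-239275 - 143224)*(-157706 - 244252) + 269874) = ((71/2 + 5*(-178)) - 2890302)*((-239275 - 143224)*(-157706 - 244252) + 269874) = ((71/2 - 890) - 2890302)*(-382499*(-401958) + 269874) = (-1709/2 - 2890302)*(153748533042 + 269874) = -5782313/2*153748802916 = -444511850917812354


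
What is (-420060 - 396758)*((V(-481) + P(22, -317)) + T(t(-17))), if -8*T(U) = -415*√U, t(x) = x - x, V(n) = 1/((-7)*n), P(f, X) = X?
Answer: 871820890484/3367 ≈ 2.5893e+8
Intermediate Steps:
V(n) = -1/(7*n)
t(x) = 0
T(U) = 415*√U/8 (T(U) = -(-415)*√U/8 = 415*√U/8)
(-420060 - 396758)*((V(-481) + P(22, -317)) + T(t(-17))) = (-420060 - 396758)*((-⅐/(-481) - 317) + 415*√0/8) = -816818*((-⅐*(-1/481) - 317) + (415/8)*0) = -816818*((1/3367 - 317) + 0) = -816818*(-1067338/3367 + 0) = -816818*(-1067338/3367) = 871820890484/3367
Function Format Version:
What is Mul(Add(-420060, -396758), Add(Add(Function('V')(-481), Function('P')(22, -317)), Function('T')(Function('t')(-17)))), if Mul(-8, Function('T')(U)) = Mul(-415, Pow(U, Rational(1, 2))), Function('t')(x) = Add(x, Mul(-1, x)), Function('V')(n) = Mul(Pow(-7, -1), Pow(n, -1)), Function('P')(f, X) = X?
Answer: Rational(871820890484, 3367) ≈ 2.5893e+8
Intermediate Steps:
Function('V')(n) = Mul(Rational(-1, 7), Pow(n, -1))
Function('t')(x) = 0
Function('T')(U) = Mul(Rational(415, 8), Pow(U, Rational(1, 2))) (Function('T')(U) = Mul(Rational(-1, 8), Mul(-415, Pow(U, Rational(1, 2)))) = Mul(Rational(415, 8), Pow(U, Rational(1, 2))))
Mul(Add(-420060, -396758), Add(Add(Function('V')(-481), Function('P')(22, -317)), Function('T')(Function('t')(-17)))) = Mul(Add(-420060, -396758), Add(Add(Mul(Rational(-1, 7), Pow(-481, -1)), -317), Mul(Rational(415, 8), Pow(0, Rational(1, 2))))) = Mul(-816818, Add(Add(Mul(Rational(-1, 7), Rational(-1, 481)), -317), Mul(Rational(415, 8), 0))) = Mul(-816818, Add(Add(Rational(1, 3367), -317), 0)) = Mul(-816818, Add(Rational(-1067338, 3367), 0)) = Mul(-816818, Rational(-1067338, 3367)) = Rational(871820890484, 3367)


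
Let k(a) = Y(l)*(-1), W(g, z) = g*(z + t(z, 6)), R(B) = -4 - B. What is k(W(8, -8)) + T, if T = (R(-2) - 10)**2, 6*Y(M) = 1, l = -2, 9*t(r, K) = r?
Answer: 863/6 ≈ 143.83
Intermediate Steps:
t(r, K) = r/9
Y(M) = 1/6 (Y(M) = (1/6)*1 = 1/6)
W(g, z) = 10*g*z/9 (W(g, z) = g*(z + z/9) = g*(10*z/9) = 10*g*z/9)
k(a) = -1/6 (k(a) = (1/6)*(-1) = -1/6)
T = 144 (T = ((-4 - 1*(-2)) - 10)**2 = ((-4 + 2) - 10)**2 = (-2 - 10)**2 = (-12)**2 = 144)
k(W(8, -8)) + T = -1/6 + 144 = 863/6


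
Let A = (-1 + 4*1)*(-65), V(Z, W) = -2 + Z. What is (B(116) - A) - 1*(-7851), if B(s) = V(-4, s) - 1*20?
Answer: 8020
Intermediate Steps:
B(s) = -26 (B(s) = (-2 - 4) - 1*20 = -6 - 20 = -26)
A = -195 (A = (-1 + 4)*(-65) = 3*(-65) = -195)
(B(116) - A) - 1*(-7851) = (-26 - 1*(-195)) - 1*(-7851) = (-26 + 195) + 7851 = 169 + 7851 = 8020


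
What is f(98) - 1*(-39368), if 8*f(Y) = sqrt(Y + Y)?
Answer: 157479/4 ≈ 39370.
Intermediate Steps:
f(Y) = sqrt(2)*sqrt(Y)/8 (f(Y) = sqrt(Y + Y)/8 = sqrt(2*Y)/8 = (sqrt(2)*sqrt(Y))/8 = sqrt(2)*sqrt(Y)/8)
f(98) - 1*(-39368) = sqrt(2)*sqrt(98)/8 - 1*(-39368) = sqrt(2)*(7*sqrt(2))/8 + 39368 = 7/4 + 39368 = 157479/4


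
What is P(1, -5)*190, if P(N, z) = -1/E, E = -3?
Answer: 190/3 ≈ 63.333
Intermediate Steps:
P(N, z) = ⅓ (P(N, z) = -1/(-3) = -1*(-⅓) = ⅓)
P(1, -5)*190 = (⅓)*190 = 190/3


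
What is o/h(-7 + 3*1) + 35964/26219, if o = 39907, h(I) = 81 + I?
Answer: 149870123/288409 ≈ 519.64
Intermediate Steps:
o/h(-7 + 3*1) + 35964/26219 = 39907/(81 + (-7 + 3*1)) + 35964/26219 = 39907/(81 + (-7 + 3)) + 35964*(1/26219) = 39907/(81 - 4) + 35964/26219 = 39907/77 + 35964/26219 = 39907*(1/77) + 35964/26219 = 5701/11 + 35964/26219 = 149870123/288409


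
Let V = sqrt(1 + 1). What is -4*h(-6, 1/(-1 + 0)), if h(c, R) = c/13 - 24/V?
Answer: 24/13 + 48*sqrt(2) ≈ 69.728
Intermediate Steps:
V = sqrt(2) ≈ 1.4142
h(c, R) = -12*sqrt(2) + c/13 (h(c, R) = c/13 - 24*sqrt(2)/2 = c*(1/13) - 12*sqrt(2) = c/13 - 12*sqrt(2) = -12*sqrt(2) + c/13)
-4*h(-6, 1/(-1 + 0)) = -4*(-12*sqrt(2) + (1/13)*(-6)) = -4*(-12*sqrt(2) - 6/13) = -4*(-6/13 - 12*sqrt(2)) = 24/13 + 48*sqrt(2)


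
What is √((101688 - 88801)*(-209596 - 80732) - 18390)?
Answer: I*√3741475326 ≈ 61168.0*I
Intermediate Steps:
√((101688 - 88801)*(-209596 - 80732) - 18390) = √(12887*(-290328) - 18390) = √(-3741456936 - 18390) = √(-3741475326) = I*√3741475326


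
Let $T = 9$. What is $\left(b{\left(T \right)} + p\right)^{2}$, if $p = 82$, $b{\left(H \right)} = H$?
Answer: $8281$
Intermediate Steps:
$\left(b{\left(T \right)} + p\right)^{2} = \left(9 + 82\right)^{2} = 91^{2} = 8281$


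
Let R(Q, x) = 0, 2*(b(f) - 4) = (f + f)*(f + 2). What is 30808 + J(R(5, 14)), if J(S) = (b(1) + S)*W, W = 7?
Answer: 30857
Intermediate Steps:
b(f) = 4 + f*(2 + f) (b(f) = 4 + ((f + f)*(f + 2))/2 = 4 + ((2*f)*(2 + f))/2 = 4 + (2*f*(2 + f))/2 = 4 + f*(2 + f))
J(S) = 49 + 7*S (J(S) = ((4 + 1² + 2*1) + S)*7 = ((4 + 1 + 2) + S)*7 = (7 + S)*7 = 49 + 7*S)
30808 + J(R(5, 14)) = 30808 + (49 + 7*0) = 30808 + (49 + 0) = 30808 + 49 = 30857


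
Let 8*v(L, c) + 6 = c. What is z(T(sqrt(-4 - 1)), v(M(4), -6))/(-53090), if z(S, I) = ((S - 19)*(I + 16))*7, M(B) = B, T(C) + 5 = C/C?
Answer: 4669/106180 ≈ 0.043972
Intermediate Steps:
T(C) = -4 (T(C) = -5 + C/C = -5 + 1 = -4)
v(L, c) = -3/4 + c/8
z(S, I) = 7*(-19 + S)*(16 + I) (z(S, I) = ((-19 + S)*(16 + I))*7 = 7*(-19 + S)*(16 + I))
z(T(sqrt(-4 - 1)), v(M(4), -6))/(-53090) = (-2128 - 133*(-3/4 + (1/8)*(-6)) + 112*(-4) + 7*(-3/4 + (1/8)*(-6))*(-4))/(-53090) = (-2128 - 133*(-3/4 - 3/4) - 448 + 7*(-3/4 - 3/4)*(-4))*(-1/53090) = (-2128 - 133*(-3/2) - 448 + 7*(-3/2)*(-4))*(-1/53090) = (-2128 + 399/2 - 448 + 42)*(-1/53090) = -4669/2*(-1/53090) = 4669/106180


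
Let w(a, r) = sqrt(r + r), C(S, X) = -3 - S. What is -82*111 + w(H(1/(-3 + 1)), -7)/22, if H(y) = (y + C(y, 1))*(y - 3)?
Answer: -9102 + I*sqrt(14)/22 ≈ -9102.0 + 0.17008*I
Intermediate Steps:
H(y) = 9 - 3*y (H(y) = (y + (-3 - y))*(y - 3) = -3*(-3 + y) = 9 - 3*y)
w(a, r) = sqrt(2)*sqrt(r) (w(a, r) = sqrt(2*r) = sqrt(2)*sqrt(r))
-82*111 + w(H(1/(-3 + 1)), -7)/22 = -82*111 + (sqrt(2)*sqrt(-7))/22 = -9102 + (sqrt(2)*(I*sqrt(7)))*(1/22) = -9102 + (I*sqrt(14))*(1/22) = -9102 + I*sqrt(14)/22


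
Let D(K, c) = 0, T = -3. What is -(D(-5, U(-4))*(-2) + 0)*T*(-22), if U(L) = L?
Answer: 0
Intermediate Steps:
-(D(-5, U(-4))*(-2) + 0)*T*(-22) = -(0*(-2) + 0)*(-3)*(-22) = -(0 + 0)*(-3)*(-22) = -0*(-3)*(-22) = -0*(-22) = -1*0*(-22) = 0*(-22) = 0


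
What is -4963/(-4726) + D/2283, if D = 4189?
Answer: 31127743/10789458 ≈ 2.8850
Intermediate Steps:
-4963/(-4726) + D/2283 = -4963/(-4726) + 4189/2283 = -4963*(-1/4726) + 4189*(1/2283) = 4963/4726 + 4189/2283 = 31127743/10789458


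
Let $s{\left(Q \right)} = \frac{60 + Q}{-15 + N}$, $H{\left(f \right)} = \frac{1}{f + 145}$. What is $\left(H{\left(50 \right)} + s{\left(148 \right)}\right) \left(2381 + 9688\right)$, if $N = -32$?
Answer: $- \frac{162983799}{3055} \approx -53350.0$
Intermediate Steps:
$H{\left(f \right)} = \frac{1}{145 + f}$
$s{\left(Q \right)} = - \frac{60}{47} - \frac{Q}{47}$ ($s{\left(Q \right)} = \frac{60 + Q}{-15 - 32} = \frac{60 + Q}{-47} = \left(60 + Q\right) \left(- \frac{1}{47}\right) = - \frac{60}{47} - \frac{Q}{47}$)
$\left(H{\left(50 \right)} + s{\left(148 \right)}\right) \left(2381 + 9688\right) = \left(\frac{1}{145 + 50} - \frac{208}{47}\right) \left(2381 + 9688\right) = \left(\frac{1}{195} - \frac{208}{47}\right) 12069 = \left(- \frac{40513}{9165}\right) 12069 = - \frac{162983799}{3055}$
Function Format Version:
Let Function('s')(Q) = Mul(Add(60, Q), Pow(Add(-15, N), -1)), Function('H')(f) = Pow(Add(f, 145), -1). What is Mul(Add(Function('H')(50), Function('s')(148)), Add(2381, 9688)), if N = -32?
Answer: Rational(-162983799, 3055) ≈ -53350.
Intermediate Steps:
Function('H')(f) = Pow(Add(145, f), -1)
Function('s')(Q) = Add(Rational(-60, 47), Mul(Rational(-1, 47), Q)) (Function('s')(Q) = Mul(Add(60, Q), Pow(Add(-15, -32), -1)) = Mul(Add(60, Q), Pow(-47, -1)) = Mul(Add(60, Q), Rational(-1, 47)) = Add(Rational(-60, 47), Mul(Rational(-1, 47), Q)))
Mul(Add(Function('H')(50), Function('s')(148)), Add(2381, 9688)) = Mul(Add(Pow(Add(145, 50), -1), Add(Rational(-60, 47), Mul(Rational(-1, 47), 148))), Add(2381, 9688)) = Mul(Add(Pow(195, -1), Add(Rational(-60, 47), Rational(-148, 47))), 12069) = Mul(Add(Rational(1, 195), Rational(-208, 47)), 12069) = Mul(Rational(-40513, 9165), 12069) = Rational(-162983799, 3055)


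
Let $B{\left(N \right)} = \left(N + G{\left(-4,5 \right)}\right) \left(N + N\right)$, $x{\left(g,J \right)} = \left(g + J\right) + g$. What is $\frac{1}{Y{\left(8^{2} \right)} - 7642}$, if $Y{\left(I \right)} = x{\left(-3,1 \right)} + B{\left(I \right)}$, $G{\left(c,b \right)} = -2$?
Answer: $\frac{1}{289} \approx 0.0034602$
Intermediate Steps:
$x{\left(g,J \right)} = J + 2 g$ ($x{\left(g,J \right)} = \left(J + g\right) + g = J + 2 g$)
$B{\left(N \right)} = 2 N \left(-2 + N\right)$ ($B{\left(N \right)} = \left(N - 2\right) \left(N + N\right) = \left(-2 + N\right) 2 N = 2 N \left(-2 + N\right)$)
$Y{\left(I \right)} = -5 + 2 I \left(-2 + I\right)$ ($Y{\left(I \right)} = \left(1 + 2 \left(-3\right)\right) + 2 I \left(-2 + I\right) = \left(1 - 6\right) + 2 I \left(-2 + I\right) = -5 + 2 I \left(-2 + I\right)$)
$\frac{1}{Y{\left(8^{2} \right)} - 7642} = \frac{1}{\left(-5 + 2 \cdot 8^{2} \left(-2 + 8^{2}\right)\right) - 7642} = \frac{1}{\left(-5 + 2 \cdot 64 \left(-2 + 64\right)\right) - 7642} = \frac{1}{\left(-5 + 2 \cdot 64 \cdot 62\right) - 7642} = \frac{1}{\left(-5 + 7936\right) - 7642} = \frac{1}{7931 - 7642} = \frac{1}{289}$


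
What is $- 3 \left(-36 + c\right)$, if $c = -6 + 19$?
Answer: $69$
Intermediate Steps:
$c = 13$
$- 3 \left(-36 + c\right) = - 3 \left(-36 + 13\right) = \left(-3\right) \left(-23\right) = 69$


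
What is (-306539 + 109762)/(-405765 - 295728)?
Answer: 196777/701493 ≈ 0.28051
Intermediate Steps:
(-306539 + 109762)/(-405765 - 295728) = -196777/(-701493) = -196777*(-1/701493) = 196777/701493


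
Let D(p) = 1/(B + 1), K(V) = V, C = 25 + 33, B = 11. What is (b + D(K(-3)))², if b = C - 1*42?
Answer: 37249/144 ≈ 258.67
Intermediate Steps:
C = 58
D(p) = 1/12 (D(p) = 1/(11 + 1) = 1/12)
b = 16 (b = 58 - 1*42 = 58 - 42 = 16)
(b + D(K(-3)))² = (16 + 1/12)² = (193/12)² = 37249/144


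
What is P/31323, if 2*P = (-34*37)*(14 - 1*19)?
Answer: 3145/31323 ≈ 0.10041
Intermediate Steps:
P = 3145 (P = ((-34*37)*(14 - 1*19))/2 = (-1258*(14 - 19))/2 = (-1258*(-5))/2 = (½)*6290 = 3145)
P/31323 = 3145/31323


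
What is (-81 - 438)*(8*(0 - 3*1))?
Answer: 12456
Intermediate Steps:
(-81 - 438)*(8*(0 - 3*1)) = -4152*(0 - 3) = -4152*(-3) = -519*(-24) = 12456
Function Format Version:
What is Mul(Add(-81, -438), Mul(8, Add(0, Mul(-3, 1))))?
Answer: 12456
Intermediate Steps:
Mul(Add(-81, -438), Mul(8, Add(0, Mul(-3, 1)))) = Mul(-519, Mul(8, Add(0, -3))) = Mul(-519, Mul(8, -3)) = Mul(-519, -24) = 12456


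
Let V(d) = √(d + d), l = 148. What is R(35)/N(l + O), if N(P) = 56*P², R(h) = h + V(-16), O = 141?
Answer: 5/668168 + I*√2/1169294 ≈ 7.4831e-6 + 1.2095e-6*I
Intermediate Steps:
V(d) = √2*√d (V(d) = √(2*d) = √2*√d)
R(h) = h + 4*I*√2 (R(h) = h + √2*√(-16) = h + √2*(4*I) = h + 4*I*√2)
R(35)/N(l + O) = (35 + 4*I*√2)/((56*(148 + 141)²)) = (35 + 4*I*√2)/((56*289²)) = (35 + 4*I*√2)/((56*83521)) = (35 + 4*I*√2)/4677176 = (35 + 4*I*√2)*(1/4677176) = 5/668168 + I*√2/1169294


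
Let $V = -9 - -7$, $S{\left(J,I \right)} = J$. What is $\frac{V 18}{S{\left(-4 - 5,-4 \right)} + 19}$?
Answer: $- \frac{18}{5} \approx -3.6$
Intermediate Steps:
$V = -2$ ($V = -9 + 7 = -2$)
$\frac{V 18}{S{\left(-4 - 5,-4 \right)} + 19} = \frac{\left(-2\right) 18}{\left(-4 - 5\right) + 19} = - \frac{36}{\left(-4 - 5\right) + 19} = - \frac{36}{-9 + 19} = - \frac{36}{10} = \left(-36\right) \frac{1}{10} = - \frac{18}{5}$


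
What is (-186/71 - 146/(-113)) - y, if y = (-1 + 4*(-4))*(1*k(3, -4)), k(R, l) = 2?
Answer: 262130/8023 ≈ 32.672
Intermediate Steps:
y = -34 (y = (-1 + 4*(-4))*(1*2) = (-1 - 16)*2 = -17*2 = -34)
(-186/71 - 146/(-113)) - y = (-186/71 - 146/(-113)) - 1*(-34) = (-186*1/71 - 146*(-1/113)) + 34 = (-186/71 + 146/113) + 34 = -10652/8023 + 34 = 262130/8023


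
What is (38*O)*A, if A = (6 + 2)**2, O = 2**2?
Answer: 9728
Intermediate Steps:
O = 4
A = 64 (A = 8**2 = 64)
(38*O)*A = (38*4)*64 = 152*64 = 9728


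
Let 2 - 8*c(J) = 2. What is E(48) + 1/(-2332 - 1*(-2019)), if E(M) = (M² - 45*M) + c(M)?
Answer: 45071/313 ≈ 144.00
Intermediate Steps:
c(J) = 0 (c(J) = ¼ - ⅛*2 = ¼ - ¼ = 0)
E(M) = M² - 45*M (E(M) = (M² - 45*M) + 0 = M² - 45*M)
E(48) + 1/(-2332 - 1*(-2019)) = 48*(-45 + 48) + 1/(-2332 - 1*(-2019)) = 48*3 + 1/(-2332 + 2019) = 144 + 1/(-313) = 144 - 1/313 = 45071/313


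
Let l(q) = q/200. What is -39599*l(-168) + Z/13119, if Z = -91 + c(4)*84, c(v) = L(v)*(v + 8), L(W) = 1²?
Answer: 10909507826/327975 ≈ 33263.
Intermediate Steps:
L(W) = 1
c(v) = 8 + v (c(v) = 1*(v + 8) = 1*(8 + v) = 8 + v)
l(q) = q/200 (l(q) = q*(1/200) = q/200)
Z = 917 (Z = -91 + (8 + 4)*84 = -91 + 12*84 = -91 + 1008 = 917)
-39599*l(-168) + Z/13119 = -39599*(1/200)*(-168) + 917/13119 = -39599/(1/(-21/25)) + 917*(1/13119) = -39599/(-25/21) + 917/13119 = -39599*(-21/25) + 917/13119 = 831579/25 + 917/13119 = 10909507826/327975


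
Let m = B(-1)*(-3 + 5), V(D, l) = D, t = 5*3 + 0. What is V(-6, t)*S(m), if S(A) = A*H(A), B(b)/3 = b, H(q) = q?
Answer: -216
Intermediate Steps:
t = 15 (t = 15 + 0 = 15)
B(b) = 3*b
m = -6 (m = (3*(-1))*(-3 + 5) = -3*2 = -6)
S(A) = A**2 (S(A) = A*A = A**2)
V(-6, t)*S(m) = -6*(-6)**2 = -6*36 = -216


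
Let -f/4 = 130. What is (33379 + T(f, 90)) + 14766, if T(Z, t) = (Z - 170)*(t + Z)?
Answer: 344845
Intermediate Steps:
f = -520 (f = -4*130 = -520)
T(Z, t) = (-170 + Z)*(Z + t)
(33379 + T(f, 90)) + 14766 = (33379 + ((-520)² - 170*(-520) - 170*90 - 520*90)) + 14766 = (33379 + (270400 + 88400 - 15300 - 46800)) + 14766 = (33379 + 296700) + 14766 = 330079 + 14766 = 344845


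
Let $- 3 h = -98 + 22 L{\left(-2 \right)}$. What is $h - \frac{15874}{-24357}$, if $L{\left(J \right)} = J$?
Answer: $\frac{1168772}{24357} \approx 47.985$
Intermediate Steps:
$h = \frac{142}{3}$ ($h = - \frac{-98 + 22 \left(-2\right)}{3} = - \frac{-98 - 44}{3} = \left(- \frac{1}{3}\right) \left(-142\right) = \frac{142}{3} \approx 47.333$)
$h - \frac{15874}{-24357} = \frac{142}{3} - \frac{15874}{-24357} = \frac{142}{3} - 15874 \left(- \frac{1}{24357}\right) = \frac{142}{3} - - \frac{15874}{24357} = \frac{142}{3} + \frac{15874}{24357} = \frac{1168772}{24357}$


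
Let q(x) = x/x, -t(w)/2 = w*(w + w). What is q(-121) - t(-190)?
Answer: 144401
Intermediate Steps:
t(w) = -4*w² (t(w) = -2*w*(w + w) = -2*w*2*w = -4*w²)
q(x) = 1
q(-121) - t(-190) = 1 - (-4)*(-190)² = 1 - (-4)*36100 = 1 - 1*(-144400) = 1 + 144400 = 144401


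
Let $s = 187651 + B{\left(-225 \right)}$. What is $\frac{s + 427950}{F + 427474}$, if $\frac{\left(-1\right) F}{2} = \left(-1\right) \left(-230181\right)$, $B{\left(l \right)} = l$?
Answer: $- \frac{76922}{4111} \approx -18.711$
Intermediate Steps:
$s = 187426$ ($s = 187651 - 225 = 187426$)
$F = -460362$ ($F = - 2 \left(\left(-1\right) \left(-230181\right)\right) = \left(-2\right) 230181 = -460362$)
$\frac{s + 427950}{F + 427474} = \frac{187426 + 427950}{-460362 + 427474} = \frac{615376}{-32888} = 615376 \left(- \frac{1}{32888}\right) = - \frac{76922}{4111}$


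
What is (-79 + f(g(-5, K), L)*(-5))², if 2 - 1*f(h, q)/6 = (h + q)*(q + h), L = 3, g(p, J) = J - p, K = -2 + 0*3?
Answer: 885481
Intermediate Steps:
K = -2 (K = -2 + 0 = -2)
f(h, q) = 12 - 6*(h + q)² (f(h, q) = 12 - 6*(h + q)*(q + h) = 12 - 6*(h + q)*(h + q) = 12 - 6*(h + q)²)
(-79 + f(g(-5, K), L)*(-5))² = (-79 + (12 - 6*((-2 - 1*(-5)) + 3)²)*(-5))² = (-79 + (12 - 6*((-2 + 5) + 3)²)*(-5))² = (-79 + (12 - 6*(3 + 3)²)*(-5))² = (-79 + (12 - 6*6²)*(-5))² = (-79 + (12 - 6*36)*(-5))² = (-79 + (12 - 216)*(-5))² = (-79 - 204*(-5))² = (-79 + 1020)² = 941² = 885481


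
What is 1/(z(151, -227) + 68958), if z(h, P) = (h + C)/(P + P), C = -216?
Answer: 454/31306997 ≈ 1.4502e-5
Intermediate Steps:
z(h, P) = (-216 + h)/(2*P) (z(h, P) = (h - 216)/(P + P) = (-216 + h)/((2*P)) = (-216 + h)*(1/(2*P)) = (-216 + h)/(2*P))
1/(z(151, -227) + 68958) = 1/((½)*(-216 + 151)/(-227) + 68958) = 1/((½)*(-1/227)*(-65) + 68958) = 1/(65/454 + 68958) = 1/(31306997/454) = 454/31306997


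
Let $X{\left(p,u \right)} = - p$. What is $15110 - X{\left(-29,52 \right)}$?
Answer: $15081$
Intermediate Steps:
$15110 - X{\left(-29,52 \right)} = 15110 - \left(-1\right) \left(-29\right) = 15110 - 29 = 15081$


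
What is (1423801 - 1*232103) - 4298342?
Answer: -3106644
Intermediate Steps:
(1423801 - 1*232103) - 4298342 = (1423801 - 232103) - 4298342 = 1191698 - 4298342 = -3106644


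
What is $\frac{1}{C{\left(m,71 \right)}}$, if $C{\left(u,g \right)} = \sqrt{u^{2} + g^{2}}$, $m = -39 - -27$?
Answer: $\frac{\sqrt{5185}}{5185} \approx 0.013888$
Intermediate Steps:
$m = -12$ ($m = -39 + 27 = -12$)
$C{\left(u,g \right)} = \sqrt{g^{2} + u^{2}}$
$\frac{1}{C{\left(m,71 \right)}} = \frac{1}{\sqrt{71^{2} + \left(-12\right)^{2}}} = \frac{1}{\sqrt{5041 + 144}} = \frac{1}{\sqrt{5185}} = \frac{\sqrt{5185}}{5185}$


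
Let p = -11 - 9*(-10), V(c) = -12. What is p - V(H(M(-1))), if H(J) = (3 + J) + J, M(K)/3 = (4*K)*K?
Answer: 91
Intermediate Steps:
M(K) = 12*K² (M(K) = 3*((4*K)*K) = 3*(4*K²) = 12*K²)
H(J) = 3 + 2*J
p = 79 (p = -11 + 90 = 79)
p - V(H(M(-1))) = 79 - 1*(-12) = 79 + 12 = 91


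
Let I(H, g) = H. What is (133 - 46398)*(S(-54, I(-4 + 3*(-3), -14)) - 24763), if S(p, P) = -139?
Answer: 1152091030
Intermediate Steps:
(133 - 46398)*(S(-54, I(-4 + 3*(-3), -14)) - 24763) = (133 - 46398)*(-139 - 24763) = -46265*(-24902) = 1152091030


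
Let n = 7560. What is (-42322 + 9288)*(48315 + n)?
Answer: -1845774750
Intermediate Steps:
(-42322 + 9288)*(48315 + n) = (-42322 + 9288)*(48315 + 7560) = -33034*55875 = -1845774750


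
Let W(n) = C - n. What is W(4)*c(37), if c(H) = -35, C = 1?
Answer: 105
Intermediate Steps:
W(n) = 1 - n
W(4)*c(37) = (1 - 1*4)*(-35) = (1 - 4)*(-35) = -3*(-35) = 105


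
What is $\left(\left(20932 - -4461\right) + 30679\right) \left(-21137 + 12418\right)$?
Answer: $-488891768$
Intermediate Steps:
$\left(\left(20932 - -4461\right) + 30679\right) \left(-21137 + 12418\right) = \left(\left(20932 + 4461\right) + 30679\right) \left(-8719\right) = \left(25393 + 30679\right) \left(-8719\right) = 56072 \left(-8719\right) = -488891768$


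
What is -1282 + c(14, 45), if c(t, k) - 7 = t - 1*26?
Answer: -1287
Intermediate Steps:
c(t, k) = -19 + t (c(t, k) = 7 + (t - 1*26) = 7 + (t - 26) = 7 + (-26 + t) = -19 + t)
-1282 + c(14, 45) = -1282 + (-19 + 14) = -1282 - 5 = -1287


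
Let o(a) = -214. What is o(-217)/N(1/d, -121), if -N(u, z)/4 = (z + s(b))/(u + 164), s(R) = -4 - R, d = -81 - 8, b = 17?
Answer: -1561665/25276 ≈ -61.784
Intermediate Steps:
d = -89
N(u, z) = -4*(-21 + z)/(164 + u) (N(u, z) = -4*(z + (-4 - 1*17))/(u + 164) = -4*(z + (-4 - 17))/(164 + u) = -4*(z - 21)/(164 + u) = -4*(-21 + z)/(164 + u))
o(-217)/N(1/d, -121) = -214*(164 + 1/(-89))/(4*(21 - 1*(-121))) = -214*(164 - 1/89)/(4*(21 + 121)) = -214/(4*142/(14595/89)) = -214/(4*(89/14595)*142) = -214/50552/14595 = -214*14595/50552 = -1561665/25276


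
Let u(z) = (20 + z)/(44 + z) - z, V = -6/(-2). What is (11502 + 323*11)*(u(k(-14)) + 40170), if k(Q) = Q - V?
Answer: 5445152620/9 ≈ 6.0502e+8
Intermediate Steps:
V = 3 (V = -6*(-1/2) = 3)
k(Q) = -3 + Q (k(Q) = Q - 1*3 = Q - 3 = -3 + Q)
u(z) = -z + (20 + z)/(44 + z) (u(z) = (20 + z)/(44 + z) - z = -z + (20 + z)/(44 + z))
(11502 + 323*11)*(u(k(-14)) + 40170) = (11502 + 323*11)*((20 - (-3 - 14)**2 - 43*(-3 - 14))/(44 + (-3 - 14)) + 40170) = (11502 + 3553)*((20 - 1*(-17)**2 - 43*(-17))/(44 - 17) + 40170) = 15055*((20 - 1*289 + 731)/27 + 40170) = 15055*((20 - 289 + 731)/27 + 40170) = 15055*((1/27)*462 + 40170) = 15055*(154/9 + 40170) = 15055*(361684/9) = 5445152620/9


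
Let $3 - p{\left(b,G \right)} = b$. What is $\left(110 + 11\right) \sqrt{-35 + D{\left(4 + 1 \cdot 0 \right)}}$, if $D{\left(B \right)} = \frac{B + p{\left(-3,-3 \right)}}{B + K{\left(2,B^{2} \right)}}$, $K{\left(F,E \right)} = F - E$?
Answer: $726 i \approx 726.0 i$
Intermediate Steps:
$p{\left(b,G \right)} = 3 - b$
$D{\left(B \right)} = \frac{6 + B}{2 + B - B^{2}}$ ($D{\left(B \right)} = \frac{B + \left(3 - -3\right)}{B - \left(-2 + B^{2}\right)} = \frac{B + \left(3 + 3\right)}{2 + B - B^{2}} = \frac{B + 6}{2 + B - B^{2}} = \frac{6 + B}{2 + B - B^{2}}$)
$\left(110 + 11\right) \sqrt{-35 + D{\left(4 + 1 \cdot 0 \right)}} = \left(110 + 11\right) \sqrt{-35 + \frac{6 + \left(4 + 1 \cdot 0\right)}{2 + \left(4 + 1 \cdot 0\right) - \left(4 + 1 \cdot 0\right)^{2}}} = 121 \sqrt{-35 + \frac{6 + \left(4 + 0\right)}{2 + \left(4 + 0\right) - \left(4 + 0\right)^{2}}} = 121 \sqrt{-35 + \frac{6 + 4}{2 + 4 - 4^{2}}} = 121 \sqrt{-35 + \frac{1}{2 + 4 - 16} \cdot 10} = 121 \sqrt{-35 + \frac{1}{-10} \cdot 10} = 121 \sqrt{-35 - 1} = 121 \sqrt{-36} = 121 \cdot 6 i = 726 i$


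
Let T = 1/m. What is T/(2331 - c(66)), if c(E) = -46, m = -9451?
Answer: -1/22465027 ≈ -4.4514e-8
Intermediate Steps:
T = -1/9451 (T = 1/(-9451) = -1/9451 ≈ -0.00010581)
T/(2331 - c(66)) = -1/(9451*(2331 - 1*(-46))) = -1/(9451*(2331 + 46)) = -1/9451/2377 = -1/9451*1/2377 = -1/22465027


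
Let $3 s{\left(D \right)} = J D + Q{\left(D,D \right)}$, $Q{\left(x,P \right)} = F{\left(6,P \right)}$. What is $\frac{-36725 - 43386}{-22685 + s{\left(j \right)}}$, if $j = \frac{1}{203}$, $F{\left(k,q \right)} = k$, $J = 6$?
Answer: $\frac{16262533}{4604647} \approx 3.5318$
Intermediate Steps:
$Q{\left(x,P \right)} = 6$
$j = \frac{1}{203} \approx 0.0049261$
$s{\left(D \right)} = 2 + 2 D$ ($s{\left(D \right)} = \frac{6 D + 6}{3} = \frac{6 + 6 D}{3} = 2 + 2 D$)
$\frac{-36725 - 43386}{-22685 + s{\left(j \right)}} = \frac{-36725 - 43386}{-22685 + \left(2 + 2 \cdot \frac{1}{203}\right)} = - \frac{80111}{-22685 + \left(2 + \frac{2}{203}\right)} = - \frac{80111}{-22685 + \frac{408}{203}} = - \frac{80111}{- \frac{4604647}{203}} = \left(-80111\right) \left(- \frac{203}{4604647}\right) = \frac{16262533}{4604647}$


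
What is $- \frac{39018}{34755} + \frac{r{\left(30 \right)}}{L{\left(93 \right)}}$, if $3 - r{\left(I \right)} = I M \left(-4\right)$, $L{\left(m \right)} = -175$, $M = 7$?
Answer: $- \frac{344063}{57925} \approx -5.9398$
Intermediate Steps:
$r{\left(I \right)} = 3 + 28 I$ ($r{\left(I \right)} = 3 - I 7 \left(-4\right) = 3 - 7 I \left(-4\right) = 3 - - 28 I = 3 + 28 I$)
$- \frac{39018}{34755} + \frac{r{\left(30 \right)}}{L{\left(93 \right)}} = - \frac{39018}{34755} + \frac{3 + 28 \cdot 30}{-175} = \left(-39018\right) \frac{1}{34755} + \left(3 + 840\right) \left(- \frac{1}{175}\right) = - \frac{1858}{1655} + 843 \left(- \frac{1}{175}\right) = - \frac{1858}{1655} - \frac{843}{175} = - \frac{344063}{57925}$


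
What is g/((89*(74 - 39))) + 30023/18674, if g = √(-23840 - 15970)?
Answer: 30023/18674 + I*√39810/3115 ≈ 1.6077 + 0.064053*I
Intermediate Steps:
g = I*√39810 (g = √(-39810) = I*√39810 ≈ 199.52*I)
g/((89*(74 - 39))) + 30023/18674 = (I*√39810)/((89*(74 - 39))) + 30023/18674 = (I*√39810)/((89*35)) + 30023*(1/18674) = (I*√39810)/3115 + 30023/18674 = (I*√39810)*(1/3115) + 30023/18674 = I*√39810/3115 + 30023/18674 = 30023/18674 + I*√39810/3115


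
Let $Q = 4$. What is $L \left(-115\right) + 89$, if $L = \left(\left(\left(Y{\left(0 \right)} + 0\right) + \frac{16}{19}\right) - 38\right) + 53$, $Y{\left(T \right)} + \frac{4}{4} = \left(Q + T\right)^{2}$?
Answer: $- \frac{65699}{19} \approx -3457.8$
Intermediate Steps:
$Y{\left(T \right)} = -1 + \left(4 + T\right)^{2}$
$L = \frac{586}{19}$ ($L = \left(\left(\left(\left(-1 + \left(4 + 0\right)^{2}\right) + 0\right) + \frac{16}{19}\right) - 38\right) + 53 = \left(\left(\left(\left(-1 + 4^{2}\right) + 0\right) + 16 \cdot \frac{1}{19}\right) - 38\right) + 53 = \left(\left(\left(\left(-1 + 16\right) + 0\right) + \frac{16}{19}\right) - 38\right) + 53 = \left(\left(\left(15 + 0\right) + \frac{16}{19}\right) - 38\right) + 53 = \left(\left(15 + \frac{16}{19}\right) - 38\right) + 53 = \left(\frac{301}{19} - 38\right) + 53 = - \frac{421}{19} + 53 = \frac{586}{19} \approx 30.842$)
$L \left(-115\right) + 89 = \frac{586}{19} \left(-115\right) + 89 = - \frac{67390}{19} + 89 = - \frac{65699}{19}$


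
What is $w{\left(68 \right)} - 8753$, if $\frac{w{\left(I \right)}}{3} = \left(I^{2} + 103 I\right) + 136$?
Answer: $26539$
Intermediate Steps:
$w{\left(I \right)} = 408 + 3 I^{2} + 309 I$ ($w{\left(I \right)} = 3 \left(\left(I^{2} + 103 I\right) + 136\right) = 3 \left(136 + I^{2} + 103 I\right) = 408 + 3 I^{2} + 309 I$)
$w{\left(68 \right)} - 8753 = \left(408 + 3 \cdot 68^{2} + 309 \cdot 68\right) - 8753 = \left(408 + 3 \cdot 4624 + 21012\right) - 8753 = \left(408 + 13872 + 21012\right) - 8753 = 35292 - 8753 = 26539$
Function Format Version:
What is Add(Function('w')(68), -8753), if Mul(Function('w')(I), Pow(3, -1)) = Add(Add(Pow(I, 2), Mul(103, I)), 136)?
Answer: 26539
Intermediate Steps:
Function('w')(I) = Add(408, Mul(3, Pow(I, 2)), Mul(309, I)) (Function('w')(I) = Mul(3, Add(Add(Pow(I, 2), Mul(103, I)), 136)) = Mul(3, Add(136, Pow(I, 2), Mul(103, I))) = Add(408, Mul(3, Pow(I, 2)), Mul(309, I)))
Add(Function('w')(68), -8753) = Add(Add(408, Mul(3, Pow(68, 2)), Mul(309, 68)), -8753) = Add(Add(408, Mul(3, 4624), 21012), -8753) = Add(Add(408, 13872, 21012), -8753) = Add(35292, -8753) = 26539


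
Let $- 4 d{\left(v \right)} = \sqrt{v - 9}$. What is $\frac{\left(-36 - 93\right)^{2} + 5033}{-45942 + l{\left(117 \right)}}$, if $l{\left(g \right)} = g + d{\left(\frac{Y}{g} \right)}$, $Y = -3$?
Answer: $- \frac{38735230950}{81897294397} + \frac{21674 i \sqrt{858}}{81897294397} \approx -0.47297 + 7.752 \cdot 10^{-6} i$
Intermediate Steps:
$d{\left(v \right)} = - \frac{\sqrt{-9 + v}}{4}$ ($d{\left(v \right)} = - \frac{\sqrt{v - 9}}{4} = - \frac{\sqrt{-9 + v}}{4}$)
$l{\left(g \right)} = g - \frac{\sqrt{-9 - \frac{3}{g}}}{4}$
$\frac{\left(-36 - 93\right)^{2} + 5033}{-45942 + l{\left(117 \right)}} = \frac{\left(-36 - 93\right)^{2} + 5033}{-45942 + \left(117 - \frac{\sqrt{-9 - \frac{3}{117}}}{4}\right)} = \frac{\left(-129\right)^{2} + 5033}{-45942 + \left(117 - \frac{\sqrt{-9 - \frac{1}{39}}}{4}\right)} = \frac{16641 + 5033}{-45942 + \left(117 - \frac{\sqrt{-9 - \frac{1}{39}}}{4}\right)} = \frac{21674}{-45942 + \left(117 - \frac{\sqrt{- \frac{352}{39}}}{4}\right)} = \frac{21674}{-45942 + \left(117 - \frac{\frac{4}{39} i \sqrt{858}}{4}\right)} = \frac{21674}{-45942 + \left(117 - \frac{i \sqrt{858}}{39}\right)} = \frac{21674}{-45825 - \frac{i \sqrt{858}}{39}}$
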